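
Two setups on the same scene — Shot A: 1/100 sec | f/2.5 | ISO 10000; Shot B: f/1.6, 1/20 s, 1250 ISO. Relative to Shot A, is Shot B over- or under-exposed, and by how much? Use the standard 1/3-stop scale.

2/3 stop brighter

Aperture: f/2.5 → f/2.2 → f/2 → f/1.8 → f/1.6 — 1 1/3 stops wider (brighter).
Shutter speed: 1/100 → 1/80 → 1/60 → 1/50 → 1/40 → 1/30 → 1/25 → 1/20 — 2 1/3 stops longer (brighter).
ISO: 10000 → 8000 → 6400 → 5000 → 4000 → 3200 → 2500 → 2000 → 1600 → 1250 — 3 stops dropped (darker).
Net: +1 1/3 +2 1/3 −3 = +2/3 stops.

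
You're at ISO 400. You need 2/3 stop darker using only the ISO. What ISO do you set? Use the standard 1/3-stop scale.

ISO 250

ISO: 400 → 320 → 250 — 2/3 stop dropped (darker).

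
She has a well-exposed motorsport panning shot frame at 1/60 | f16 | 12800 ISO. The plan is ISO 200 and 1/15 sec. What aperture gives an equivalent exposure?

ISO: 12800 → 6400 → 3200 → 1600 → 800 → 400 → 200 — 6 stops lower (darker).
Shutter speed: 1/60 → 1/30 → 1/15 — 2 stops longer (brighter).
Net change so far: 4 stops darker. Offset with the aperture: f/16 → f/11 → f/8 → f/5.6 → f/4.

f/4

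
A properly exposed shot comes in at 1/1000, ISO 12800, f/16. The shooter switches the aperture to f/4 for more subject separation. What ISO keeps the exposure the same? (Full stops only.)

ISO 800

Aperture: f/16 → f/11 → f/8 → f/5.6 → f/4 — 4 stops wider (brighter).
Need 4 stops darker from the ISO: 12800 → 6400 → 3200 → 1600 → 800.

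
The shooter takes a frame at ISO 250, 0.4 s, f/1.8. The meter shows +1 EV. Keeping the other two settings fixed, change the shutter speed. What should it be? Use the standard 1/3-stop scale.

Overexposed by 1 stop → need 1 stop darker.
Shutter speed: 0.4 → 0.3 → 1/4 → 1/5.

1/5s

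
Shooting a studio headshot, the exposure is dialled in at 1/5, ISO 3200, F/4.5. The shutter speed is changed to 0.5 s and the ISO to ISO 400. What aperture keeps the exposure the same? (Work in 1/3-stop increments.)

Shutter speed: 1/5 → 1/4 → 0.3 → 0.4 → 0.5 — 1 1/3 stops slower (brighter).
ISO: 3200 → 2500 → 2000 → 1600 → 1250 → 1000 → 800 → 640 → 500 → 400 — 3 stops lower (darker).
Net change so far: 1 2/3 stops darker. Offset with the aperture: f/4.5 → f/4 → f/3.5 → f/3.2 → f/2.8 → f/2.5.

f/2.5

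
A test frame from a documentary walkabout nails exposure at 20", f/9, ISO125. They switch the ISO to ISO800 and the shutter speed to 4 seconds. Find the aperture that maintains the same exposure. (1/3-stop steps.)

ISO: 125 → 160 → 200 → 250 → 320 → 400 → 500 → 640 → 800 — 2 2/3 stops higher (brighter).
Shutter speed: 20 → 15 → 13 → 10 → 8 → 6 → 5 → 4 — 2 1/3 stops shorter (darker).
Net change so far: 1/3 stop brighter. Offset with the aperture: f/9 → f/10.

f/10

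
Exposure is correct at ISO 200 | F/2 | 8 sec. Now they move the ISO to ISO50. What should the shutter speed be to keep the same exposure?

ISO: 200 → 100 → 50 — 2 stops lower (darker).
Need 2 stops brighter from the shutter speed: 8 → 15 → 30.

30 s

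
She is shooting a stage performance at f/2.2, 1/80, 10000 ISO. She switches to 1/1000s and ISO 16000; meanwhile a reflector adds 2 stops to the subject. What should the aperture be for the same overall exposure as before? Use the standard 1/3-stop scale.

Scene light: 2 stops brighter.
Shutter speed: 1/80 → 1/100 → 1/125 → 1/160 → 1/200 → 1/250 → 1/320 → 1/400 → 1/500 → 1/640 → 1/800 → 1/1000 — 3 2/3 stops faster (darker).
ISO: 10000 → 12800 → 16000 — 2/3 stop higher (brighter).
Net so far: 1 stop darker. Aperture: f/2.2 → f/2 → f/1.8 → f/1.6.

f/1.6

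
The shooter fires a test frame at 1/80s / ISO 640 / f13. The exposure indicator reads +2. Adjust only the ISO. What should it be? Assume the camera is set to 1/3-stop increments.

ISO 160

Overexposed by 2 stops → need 2 stops darker.
ISO: 640 → 500 → 400 → 320 → 250 → 200 → 160.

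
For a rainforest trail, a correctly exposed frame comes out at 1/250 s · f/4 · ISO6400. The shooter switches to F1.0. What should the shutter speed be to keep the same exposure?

Aperture: f/4 → f/2.8 → f/2 → f/1.4 → f/1.0 — 4 stops wider (brighter).
Need 4 stops darker from the shutter speed: 1/250 → 1/500 → 1/1000 → 1/2000 → 1/4000.

1/4000s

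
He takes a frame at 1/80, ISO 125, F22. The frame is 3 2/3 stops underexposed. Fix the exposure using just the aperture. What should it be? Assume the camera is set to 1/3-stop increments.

Underexposed by 3 2/3 stops → need 3 2/3 stops brighter.
Aperture: f/22 → f/20 → f/18 → f/16 → f/14 → f/13 → f/11 → f/10 → f/9 → f/8 → f/7.1 → f/6.3.

f/6.3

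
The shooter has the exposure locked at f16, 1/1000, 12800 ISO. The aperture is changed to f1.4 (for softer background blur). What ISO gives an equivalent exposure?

ISO 100

Aperture: f/16 → f/11 → f/8 → f/5.6 → f/4 → f/2.8 → f/2 → f/1.4 — 7 stops opened up (brighter).
Need 7 stops darker from the ISO: 12800 → 6400 → 3200 → 1600 → 800 → 400 → 200 → 100.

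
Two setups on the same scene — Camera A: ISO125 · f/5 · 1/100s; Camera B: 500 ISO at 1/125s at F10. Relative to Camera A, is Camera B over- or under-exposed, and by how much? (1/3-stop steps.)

1/3 stop darker

Aperture: f/5 → f/5.6 → f/6.3 → f/7.1 → f/8 → f/9 → f/10 — 2 stops narrower (darker).
Shutter speed: 1/100 → 1/125 — 1/3 stop shorter (darker).
ISO: 125 → 160 → 200 → 250 → 320 → 400 → 500 — 2 stops raised (brighter).
Net: −2 −1/3 +2 = −1/3 stops.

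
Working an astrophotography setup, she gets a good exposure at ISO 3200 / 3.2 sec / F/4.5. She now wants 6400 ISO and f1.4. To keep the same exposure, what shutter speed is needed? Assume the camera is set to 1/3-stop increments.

1/6s

ISO: 3200 → 4000 → 5000 → 6400 — 1 stop higher (brighter).
Aperture: f/4.5 → f/4 → f/3.5 → f/3.2 → f/2.8 → f/2.5 → f/2.2 → f/2 → f/1.8 → f/1.6 → f/1.4 — 3 1/3 stops wider (brighter).
Net change so far: 4 1/3 stops brighter. Offset with the shutter speed: 3.2 → 2.5 → 2 → 1.6 → 1.3 → 1 → 0.8 → 0.6 → 0.5 → 0.4 → 0.3 → 1/4 → 1/5 → 1/6.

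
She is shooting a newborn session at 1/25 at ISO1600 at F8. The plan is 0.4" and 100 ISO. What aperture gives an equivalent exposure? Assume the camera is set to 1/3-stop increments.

Shutter speed: 1/25 → 1/20 → 1/15 → 1/13 → 1/10 → 1/8 → 1/6 → 1/5 → 1/4 → 0.3 → 0.4 — 3 1/3 stops longer (brighter).
ISO: 1600 → 1250 → 1000 → 800 → 640 → 500 → 400 → 320 → 250 → 200 → 160 → 125 → 100 — 4 stops dropped (darker).
Net change so far: 2/3 stop darker. Offset with the aperture: f/8 → f/7.1 → f/6.3.

f/6.3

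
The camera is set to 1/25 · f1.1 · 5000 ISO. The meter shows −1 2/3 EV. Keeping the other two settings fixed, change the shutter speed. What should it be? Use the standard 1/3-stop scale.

Underexposed by 1 2/3 stops → need 1 2/3 stops brighter.
Shutter speed: 1/25 → 1/20 → 1/15 → 1/13 → 1/10 → 1/8.

1/8s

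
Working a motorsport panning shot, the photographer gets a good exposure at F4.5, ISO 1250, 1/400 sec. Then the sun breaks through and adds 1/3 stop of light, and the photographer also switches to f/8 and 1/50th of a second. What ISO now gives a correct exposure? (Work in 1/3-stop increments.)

ISO 400

Scene light: 1/3 stop brighter.
Aperture: f/4.5 → f/5 → f/5.6 → f/6.3 → f/7.1 → f/8 — 1 2/3 stops stopped down (darker).
Shutter speed: 1/400 → 1/320 → 1/250 → 1/200 → 1/160 → 1/125 → 1/100 → 1/80 → 1/60 → 1/50 — 3 stops longer (brighter).
Net so far: 1 2/3 stops brighter. ISO: 1250 → 1000 → 800 → 640 → 500 → 400.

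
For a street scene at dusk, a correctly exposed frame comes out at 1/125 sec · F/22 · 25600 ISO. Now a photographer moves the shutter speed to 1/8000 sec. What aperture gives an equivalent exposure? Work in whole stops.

f/2.8

Shutter speed: 1/125 → 1/250 → 1/500 → 1/1000 → 1/2000 → 1/4000 → 1/8000 — 6 stops shorter (darker).
Need 6 stops brighter from the aperture: f/22 → f/16 → f/11 → f/8 → f/5.6 → f/4 → f/2.8.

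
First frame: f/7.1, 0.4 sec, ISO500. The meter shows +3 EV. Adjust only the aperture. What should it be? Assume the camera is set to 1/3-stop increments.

Overexposed by 3 stops → need 3 stops darker.
Aperture: f/7.1 → f/8 → f/9 → f/10 → f/11 → f/13 → f/14 → f/16 → f/18 → f/20.

f/20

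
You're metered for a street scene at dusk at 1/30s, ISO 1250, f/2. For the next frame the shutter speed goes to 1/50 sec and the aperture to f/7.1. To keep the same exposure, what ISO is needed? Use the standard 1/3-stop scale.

ISO 25600

Shutter speed: 1/30 → 1/40 → 1/50 — 2/3 stop faster (darker).
Aperture: f/2 → f/2.2 → f/2.5 → f/2.8 → f/3.2 → f/3.5 → f/4 → f/4.5 → f/5 → f/5.6 → f/6.3 → f/7.1 — 3 2/3 stops stopped down (darker).
Net change so far: 4 1/3 stops darker. Offset with the ISO: 1250 → 1600 → 2000 → 2500 → 3200 → 4000 → 5000 → 6400 → 8000 → 10000 → 12800 → 16000 → 20000 → 25600.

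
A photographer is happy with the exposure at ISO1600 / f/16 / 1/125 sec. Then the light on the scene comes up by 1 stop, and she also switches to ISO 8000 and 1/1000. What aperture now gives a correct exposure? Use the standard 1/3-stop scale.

Scene light: 1 stop brighter.
ISO: 1600 → 2000 → 2500 → 3200 → 4000 → 5000 → 6400 → 8000 — 2 1/3 stops raised (brighter).
Shutter speed: 1/125 → 1/160 → 1/200 → 1/250 → 1/320 → 1/400 → 1/500 → 1/640 → 1/800 → 1/1000 — 3 stops faster (darker).
Net so far: 1/3 stop brighter. Aperture: f/16 → f/18.

f/18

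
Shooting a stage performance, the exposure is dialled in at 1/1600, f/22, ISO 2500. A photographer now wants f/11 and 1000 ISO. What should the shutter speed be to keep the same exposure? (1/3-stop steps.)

1/2500s

Aperture: f/22 → f/20 → f/18 → f/16 → f/14 → f/13 → f/11 — 2 stops wider (brighter).
ISO: 2500 → 2000 → 1600 → 1250 → 1000 — 1 1/3 stops lower (darker).
Net change so far: 2/3 stop brighter. Offset with the shutter speed: 1/1600 → 1/2000 → 1/2500.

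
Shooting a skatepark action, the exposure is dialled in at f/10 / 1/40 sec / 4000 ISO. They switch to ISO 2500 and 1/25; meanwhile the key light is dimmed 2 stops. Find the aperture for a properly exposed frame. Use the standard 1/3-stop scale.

Scene light: 2 stops darker.
ISO: 4000 → 3200 → 2500 — 2/3 stop dropped (darker).
Shutter speed: 1/40 → 1/30 → 1/25 — 2/3 stop slower (brighter).
Net so far: 2 stops darker. Aperture: f/10 → f/9 → f/8 → f/7.1 → f/6.3 → f/5.6 → f/5.

f/5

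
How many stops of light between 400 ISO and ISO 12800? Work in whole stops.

400 → 800 → 1600 → 3200 → 6400 → 12800 — count the steps: 5 stops.

5 stops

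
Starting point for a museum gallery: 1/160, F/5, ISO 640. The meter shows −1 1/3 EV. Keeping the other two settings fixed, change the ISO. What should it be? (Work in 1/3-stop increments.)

ISO 1600

Underexposed by 1 1/3 stops → need 1 1/3 stops brighter.
ISO: 640 → 800 → 1000 → 1250 → 1600.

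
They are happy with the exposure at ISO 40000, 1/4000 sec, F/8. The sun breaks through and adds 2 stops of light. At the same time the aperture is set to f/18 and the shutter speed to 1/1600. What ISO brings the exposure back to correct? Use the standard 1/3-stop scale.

Scene light: 2 stops brighter.
Aperture: f/8 → f/9 → f/10 → f/11 → f/13 → f/14 → f/16 → f/18 — 2 1/3 stops narrower (darker).
Shutter speed: 1/4000 → 1/3200 → 1/2500 → 1/2000 → 1/1600 — 1 1/3 stops slower (brighter).
Net so far: 1 stop brighter. ISO: 40000 → 32000 → 25600 → 20000.

ISO 20000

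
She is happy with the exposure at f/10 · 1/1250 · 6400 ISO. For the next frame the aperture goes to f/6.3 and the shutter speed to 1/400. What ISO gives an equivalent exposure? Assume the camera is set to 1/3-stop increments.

ISO 800

Aperture: f/10 → f/9 → f/8 → f/7.1 → f/6.3 — 1 1/3 stops opened up (brighter).
Shutter speed: 1/1250 → 1/1000 → 1/800 → 1/640 → 1/500 → 1/400 — 1 2/3 stops slower (brighter).
Net change so far: 3 stops brighter. Offset with the ISO: 6400 → 5000 → 4000 → 3200 → 2500 → 2000 → 1600 → 1250 → 1000 → 800.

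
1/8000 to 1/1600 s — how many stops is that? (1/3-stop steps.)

1/8000 → 1/6400 → 1/5000 → 1/4000 → 1/3200 → 1/2500 → 1/2000 → 1/1600 — count the steps: 7 third-stops = 2 1/3 stops.

2 1/3 stops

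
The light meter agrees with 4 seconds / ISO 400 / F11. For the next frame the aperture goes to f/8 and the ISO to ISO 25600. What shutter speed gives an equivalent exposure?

1/30s

Aperture: f/11 → f/8 — 1 stop opened up (brighter).
ISO: 400 → 800 → 1600 → 3200 → 6400 → 12800 → 25600 — 6 stops raised (brighter).
Net change so far: 7 stops brighter. Offset with the shutter speed: 4 → 2 → 1 → 1/2 → 1/4 → 1/8 → 1/15 → 1/30.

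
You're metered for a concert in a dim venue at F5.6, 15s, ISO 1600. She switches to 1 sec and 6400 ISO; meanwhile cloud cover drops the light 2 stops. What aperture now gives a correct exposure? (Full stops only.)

Scene light: 2 stops darker.
Shutter speed: 15 → 8 → 4 → 2 → 1 — 4 stops shorter (darker).
ISO: 1600 → 3200 → 6400 — 2 stops higher (brighter).
Net so far: 4 stops darker. Aperture: f/5.6 → f/4 → f/2.8 → f/2 → f/1.4.

f/1.4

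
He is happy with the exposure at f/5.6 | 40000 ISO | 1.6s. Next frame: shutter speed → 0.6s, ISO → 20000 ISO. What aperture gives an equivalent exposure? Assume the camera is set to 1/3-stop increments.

Shutter speed: 1.6 → 1.3 → 1 → 0.8 → 0.6 — 1 1/3 stops faster (darker).
ISO: 40000 → 32000 → 25600 → 20000 — 1 stop dropped (darker).
Net change so far: 2 1/3 stops darker. Offset with the aperture: f/5.6 → f/5 → f/4.5 → f/4 → f/3.5 → f/3.2 → f/2.8 → f/2.5.

f/2.5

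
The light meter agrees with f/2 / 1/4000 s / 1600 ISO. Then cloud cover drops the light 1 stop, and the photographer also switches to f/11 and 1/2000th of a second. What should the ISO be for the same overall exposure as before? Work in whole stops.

Scene light: 1 stop darker.
Aperture: f/2 → f/2.8 → f/4 → f/5.6 → f/8 → f/11 — 5 stops smaller aperture (darker).
Shutter speed: 1/4000 → 1/2000 — 1 stop slower (brighter).
Net so far: 5 stops darker. ISO: 1600 → 3200 → 6400 → 12800 → 25600 → 51200.

ISO 51200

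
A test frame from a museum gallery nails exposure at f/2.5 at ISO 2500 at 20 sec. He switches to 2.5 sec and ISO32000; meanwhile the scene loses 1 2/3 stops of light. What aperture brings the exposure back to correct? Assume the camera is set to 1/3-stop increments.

f/1.8

Scene light: 1 2/3 stops darker.
Shutter speed: 20 → 15 → 13 → 10 → 8 → 6 → 5 → 4 → 3.2 → 2.5 — 3 stops faster (darker).
ISO: 2500 → 3200 → 4000 → 5000 → 6400 → 8000 → 10000 → 12800 → 16000 → 20000 → 25600 → 32000 — 3 2/3 stops higher (brighter).
Net so far: 1 stop darker. Aperture: f/2.5 → f/2.2 → f/2 → f/1.8.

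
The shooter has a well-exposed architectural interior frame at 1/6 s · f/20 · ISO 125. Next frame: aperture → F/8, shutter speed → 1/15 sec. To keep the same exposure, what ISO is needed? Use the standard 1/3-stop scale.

Aperture: f/20 → f/18 → f/16 → f/14 → f/13 → f/11 → f/10 → f/9 → f/8 — 2 2/3 stops larger aperture (brighter).
Shutter speed: 1/6 → 1/8 → 1/10 → 1/13 → 1/15 — 1 1/3 stops shorter (darker).
Net change so far: 1 1/3 stops brighter. Offset with the ISO: 125 → 100 → 80 → 64 → 50.

ISO 50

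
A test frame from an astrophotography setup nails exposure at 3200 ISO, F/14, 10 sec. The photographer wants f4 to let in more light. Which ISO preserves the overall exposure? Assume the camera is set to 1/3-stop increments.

ISO 250

Aperture: f/14 → f/13 → f/11 → f/10 → f/9 → f/8 → f/7.1 → f/6.3 → f/5.6 → f/5 → f/4.5 → f/4 — 3 2/3 stops wider (brighter).
Need 3 2/3 stops darker from the ISO: 3200 → 2500 → 2000 → 1600 → 1250 → 1000 → 800 → 640 → 500 → 400 → 320 → 250.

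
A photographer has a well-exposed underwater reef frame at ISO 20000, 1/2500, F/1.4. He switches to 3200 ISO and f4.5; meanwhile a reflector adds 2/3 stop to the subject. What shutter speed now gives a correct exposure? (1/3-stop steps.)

1/60s

Scene light: 2/3 stop brighter.
ISO: 20000 → 16000 → 12800 → 10000 → 8000 → 6400 → 5000 → 4000 → 3200 — 2 2/3 stops lower (darker).
Aperture: f/1.4 → f/1.6 → f/1.8 → f/2 → f/2.2 → f/2.5 → f/2.8 → f/3.2 → f/3.5 → f/4 → f/4.5 — 3 1/3 stops smaller aperture (darker).
Net so far: 5 1/3 stops darker. Shutter speed: 1/2500 → 1/2000 → 1/1600 → 1/1250 → 1/1000 → 1/800 → 1/640 → 1/500 → 1/400 → 1/320 → 1/250 → 1/200 → 1/160 → 1/125 → 1/100 → 1/80 → 1/60.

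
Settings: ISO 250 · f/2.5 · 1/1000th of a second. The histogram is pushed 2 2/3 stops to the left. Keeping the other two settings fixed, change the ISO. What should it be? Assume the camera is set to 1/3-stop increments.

ISO 1600

Underexposed by 2 2/3 stops → need 2 2/3 stops brighter.
ISO: 250 → 320 → 400 → 500 → 640 → 800 → 1000 → 1250 → 1600.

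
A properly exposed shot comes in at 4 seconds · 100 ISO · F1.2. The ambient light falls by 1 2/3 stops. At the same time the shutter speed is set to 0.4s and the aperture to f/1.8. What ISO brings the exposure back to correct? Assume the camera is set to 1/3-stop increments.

ISO 6400

Scene light: 1 2/3 stops darker.
Shutter speed: 4 → 3.2 → 2.5 → 2 → 1.6 → 1.3 → 1 → 0.8 → 0.6 → 0.5 → 0.4 — 3 1/3 stops faster (darker).
Aperture: f/1.2 → f/1.4 → f/1.6 → f/1.8 — 1 stop stopped down (darker).
Net so far: 6 stops darker. ISO: 100 → 125 → 160 → 200 → 250 → 320 → 400 → 500 → 640 → 800 → 1000 → 1250 → 1600 → 2000 → 2500 → 3200 → 4000 → 5000 → 6400.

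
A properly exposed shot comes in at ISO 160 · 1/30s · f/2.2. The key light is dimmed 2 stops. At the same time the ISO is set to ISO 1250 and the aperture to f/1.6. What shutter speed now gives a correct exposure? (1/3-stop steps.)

Scene light: 2 stops darker.
ISO: 160 → 200 → 250 → 320 → 400 → 500 → 640 → 800 → 1000 → 1250 — 3 stops higher (brighter).
Aperture: f/2.2 → f/2 → f/1.8 → f/1.6 — 1 stop wider (brighter).
Net so far: 2 stops brighter. Shutter speed: 1/30 → 1/40 → 1/50 → 1/60 → 1/80 → 1/100 → 1/125.

1/125s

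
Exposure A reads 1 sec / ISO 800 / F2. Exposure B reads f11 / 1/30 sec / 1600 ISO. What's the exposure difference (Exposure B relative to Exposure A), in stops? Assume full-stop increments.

9 stops darker

Aperture: f/2 → f/2.8 → f/4 → f/5.6 → f/8 → f/11 — 5 stops stopped down (darker).
Shutter speed: 1 → 1/2 → 1/4 → 1/8 → 1/15 → 1/30 — 5 stops shorter (darker).
ISO: 800 → 1600 — 1 stop raised (brighter).
Net: −5 −5 +1 = −9 stops.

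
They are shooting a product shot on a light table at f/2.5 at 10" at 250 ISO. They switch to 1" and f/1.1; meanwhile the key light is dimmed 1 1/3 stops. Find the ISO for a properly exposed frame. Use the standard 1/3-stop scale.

ISO 1250

Scene light: 1 1/3 stops darker.
Shutter speed: 10 → 8 → 6 → 5 → 4 → 3.2 → 2.5 → 2 → 1.6 → 1.3 → 1 — 3 1/3 stops shorter (darker).
Aperture: f/2.5 → f/2.2 → f/2 → f/1.8 → f/1.6 → f/1.4 → f/1.2 → f/1.1 — 2 1/3 stops opened up (brighter).
Net so far: 2 1/3 stops darker. ISO: 250 → 320 → 400 → 500 → 640 → 800 → 1000 → 1250.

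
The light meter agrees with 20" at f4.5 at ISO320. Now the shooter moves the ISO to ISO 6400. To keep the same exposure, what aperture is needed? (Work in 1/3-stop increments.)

f/20

ISO: 320 → 400 → 500 → 640 → 800 → 1000 → 1250 → 1600 → 2000 → 2500 → 3200 → 4000 → 5000 → 6400 — 4 1/3 stops higher (brighter).
Need 4 1/3 stops darker from the aperture: f/4.5 → f/5 → f/5.6 → f/6.3 → f/7.1 → f/8 → f/9 → f/10 → f/11 → f/13 → f/14 → f/16 → f/18 → f/20.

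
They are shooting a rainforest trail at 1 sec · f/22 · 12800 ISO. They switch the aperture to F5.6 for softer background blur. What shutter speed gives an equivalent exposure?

Aperture: f/22 → f/16 → f/11 → f/8 → f/5.6 — 4 stops opened up (brighter).
Need 4 stops darker from the shutter speed: 1 → 1/2 → 1/4 → 1/8 → 1/15.

1/15s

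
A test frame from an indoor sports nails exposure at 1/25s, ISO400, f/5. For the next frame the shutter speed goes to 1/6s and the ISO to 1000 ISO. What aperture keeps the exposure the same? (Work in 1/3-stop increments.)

f/16

Shutter speed: 1/25 → 1/20 → 1/15 → 1/13 → 1/10 → 1/8 → 1/6 — 2 stops slower (brighter).
ISO: 400 → 500 → 640 → 800 → 1000 — 1 1/3 stops raised (brighter).
Net change so far: 3 1/3 stops brighter. Offset with the aperture: f/5 → f/5.6 → f/6.3 → f/7.1 → f/8 → f/9 → f/10 → f/11 → f/13 → f/14 → f/16.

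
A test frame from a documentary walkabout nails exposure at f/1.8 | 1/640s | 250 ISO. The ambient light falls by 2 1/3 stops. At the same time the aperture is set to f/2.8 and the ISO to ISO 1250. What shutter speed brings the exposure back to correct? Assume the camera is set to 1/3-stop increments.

Scene light: 2 1/3 stops darker.
Aperture: f/1.8 → f/2 → f/2.2 → f/2.5 → f/2.8 — 1 1/3 stops smaller aperture (darker).
ISO: 250 → 320 → 400 → 500 → 640 → 800 → 1000 → 1250 — 2 1/3 stops raised (brighter).
Net so far: 1 1/3 stops darker. Shutter speed: 1/640 → 1/500 → 1/400 → 1/320 → 1/250.

1/250s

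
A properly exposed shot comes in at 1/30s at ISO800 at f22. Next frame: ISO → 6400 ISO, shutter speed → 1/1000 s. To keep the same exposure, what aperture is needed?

f/11

ISO: 800 → 1600 → 3200 → 6400 — 3 stops raised (brighter).
Shutter speed: 1/30 → 1/60 → 1/125 → 1/250 → 1/500 → 1/1000 — 5 stops faster (darker).
Net change so far: 2 stops darker. Offset with the aperture: f/22 → f/16 → f/11.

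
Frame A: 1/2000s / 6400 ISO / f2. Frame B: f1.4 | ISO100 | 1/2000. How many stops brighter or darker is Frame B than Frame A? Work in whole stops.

Aperture: f/2 → f/1.4 — 1 stop wider (brighter).
Shutter speed: unchanged.
ISO: 6400 → 3200 → 1600 → 800 → 400 → 200 → 100 — 6 stops dropped (darker).
Net: +1 −6 = −5 stops.

5 stops darker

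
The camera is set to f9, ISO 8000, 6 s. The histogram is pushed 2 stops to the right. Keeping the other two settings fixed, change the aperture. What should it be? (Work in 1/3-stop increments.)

f/18

Overexposed by 2 stops → need 2 stops darker.
Aperture: f/9 → f/10 → f/11 → f/13 → f/14 → f/16 → f/18.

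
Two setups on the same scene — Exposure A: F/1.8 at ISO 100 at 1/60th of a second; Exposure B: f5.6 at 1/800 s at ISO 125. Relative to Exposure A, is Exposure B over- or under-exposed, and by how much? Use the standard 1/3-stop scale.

6 2/3 stops darker

Aperture: f/1.8 → f/2 → f/2.2 → f/2.5 → f/2.8 → f/3.2 → f/3.5 → f/4 → f/4.5 → f/5 → f/5.6 — 3 1/3 stops narrower (darker).
Shutter speed: 1/60 → 1/80 → 1/100 → 1/125 → 1/160 → 1/200 → 1/250 → 1/320 → 1/400 → 1/500 → 1/640 → 1/800 — 3 2/3 stops shorter (darker).
ISO: 100 → 125 — 1/3 stop higher (brighter).
Net: −3 1/3 −3 2/3 +1/3 = −6 2/3 stops.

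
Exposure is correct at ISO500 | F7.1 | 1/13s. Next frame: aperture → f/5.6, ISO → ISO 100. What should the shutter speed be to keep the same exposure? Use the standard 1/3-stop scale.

Aperture: f/7.1 → f/6.3 → f/5.6 — 2/3 stop larger aperture (brighter).
ISO: 500 → 400 → 320 → 250 → 200 → 160 → 125 → 100 — 2 1/3 stops lower (darker).
Net change so far: 1 2/3 stops darker. Offset with the shutter speed: 1/13 → 1/10 → 1/8 → 1/6 → 1/5 → 1/4.

1/4s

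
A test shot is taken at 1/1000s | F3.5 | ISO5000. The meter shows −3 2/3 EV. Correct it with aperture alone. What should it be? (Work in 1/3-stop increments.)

Underexposed by 3 2/3 stops → need 3 2/3 stops brighter.
Aperture: f/3.5 → f/3.2 → f/2.8 → f/2.5 → f/2.2 → f/2 → f/1.8 → f/1.6 → f/1.4 → f/1.2 → f/1.1 → f/1.0.

f/1.0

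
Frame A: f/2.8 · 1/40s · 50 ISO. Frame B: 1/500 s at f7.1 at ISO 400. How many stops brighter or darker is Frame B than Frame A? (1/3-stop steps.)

3 1/3 stops darker

Aperture: f/2.8 → f/3.2 → f/3.5 → f/4 → f/4.5 → f/5 → f/5.6 → f/6.3 → f/7.1 — 2 2/3 stops stopped down (darker).
Shutter speed: 1/40 → 1/50 → 1/60 → 1/80 → 1/100 → 1/125 → 1/160 → 1/200 → 1/250 → 1/320 → 1/400 → 1/500 — 3 2/3 stops faster (darker).
ISO: 50 → 64 → 80 → 100 → 125 → 160 → 200 → 250 → 320 → 400 — 3 stops higher (brighter).
Net: −2 2/3 −3 2/3 +3 = −3 1/3 stops.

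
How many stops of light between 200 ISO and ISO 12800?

200 → 400 → 800 → 1600 → 3200 → 6400 → 12800 — count the steps: 6 stops.

6 stops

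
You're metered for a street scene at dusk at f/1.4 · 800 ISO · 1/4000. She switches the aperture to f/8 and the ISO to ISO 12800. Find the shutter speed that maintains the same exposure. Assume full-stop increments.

Aperture: f/1.4 → f/2 → f/2.8 → f/4 → f/5.6 → f/8 — 5 stops stopped down (darker).
ISO: 800 → 1600 → 3200 → 6400 → 12800 — 4 stops higher (brighter).
Net change so far: 1 stop darker. Offset with the shutter speed: 1/4000 → 1/2000.

1/2000s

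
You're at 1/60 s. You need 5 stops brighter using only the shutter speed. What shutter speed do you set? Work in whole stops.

1/2s

Shutter speed: 1/60 → 1/30 → 1/15 → 1/8 → 1/4 → 1/2 — 5 stops slower (brighter).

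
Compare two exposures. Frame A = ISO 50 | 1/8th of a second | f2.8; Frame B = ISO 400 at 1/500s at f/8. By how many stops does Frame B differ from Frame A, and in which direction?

Aperture: f/2.8 → f/4 → f/5.6 → f/8 — 3 stops stopped down (darker).
Shutter speed: 1/8 → 1/15 → 1/30 → 1/60 → 1/125 → 1/250 → 1/500 — 6 stops faster (darker).
ISO: 50 → 100 → 200 → 400 — 3 stops raised (brighter).
Net: −3 −6 +3 = −6 stops.

6 stops darker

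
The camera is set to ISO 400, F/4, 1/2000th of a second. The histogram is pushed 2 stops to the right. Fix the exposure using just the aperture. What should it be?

f/8

Overexposed by 2 stops → need 2 stops darker.
Aperture: f/4 → f/5.6 → f/8.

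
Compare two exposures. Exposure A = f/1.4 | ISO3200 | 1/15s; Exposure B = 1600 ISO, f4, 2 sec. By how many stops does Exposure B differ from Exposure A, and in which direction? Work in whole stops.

1 stop brighter

Aperture: f/1.4 → f/2 → f/2.8 → f/4 — 3 stops smaller aperture (darker).
Shutter speed: 1/15 → 1/8 → 1/4 → 1/2 → 1 → 2 — 5 stops slower (brighter).
ISO: 3200 → 1600 — 1 stop dropped (darker).
Net: −3 +5 −1 = +1 stop.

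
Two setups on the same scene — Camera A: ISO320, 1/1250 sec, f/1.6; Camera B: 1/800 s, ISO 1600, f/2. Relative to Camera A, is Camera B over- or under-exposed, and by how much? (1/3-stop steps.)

2 1/3 stops brighter

Aperture: f/1.6 → f/1.8 → f/2 — 2/3 stop narrower (darker).
Shutter speed: 1/1250 → 1/1000 → 1/800 — 2/3 stop slower (brighter).
ISO: 320 → 400 → 500 → 640 → 800 → 1000 → 1250 → 1600 — 2 1/3 stops raised (brighter).
Net: −2/3 +2/3 +2 1/3 = +2 1/3 stops.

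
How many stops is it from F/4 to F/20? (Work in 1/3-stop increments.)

4 2/3 stops

f/4 → f/4.5 → f/5 → f/5.6 → f/6.3 → f/7.1 → f/8 → f/9 → f/10 → f/11 → f/13 → f/14 → f/16 → f/18 → f/20 — count the steps: 14 third-stops = 4 2/3 stops.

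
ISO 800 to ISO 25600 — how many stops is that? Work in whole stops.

800 → 1600 → 3200 → 6400 → 12800 → 25600 — count the steps: 5 stops.

5 stops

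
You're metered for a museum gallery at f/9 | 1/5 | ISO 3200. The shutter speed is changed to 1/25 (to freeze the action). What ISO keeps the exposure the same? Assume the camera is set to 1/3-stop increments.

ISO 16000

Shutter speed: 1/5 → 1/6 → 1/8 → 1/10 → 1/13 → 1/15 → 1/20 → 1/25 — 2 1/3 stops faster (darker).
Need 2 1/3 stops brighter from the ISO: 3200 → 4000 → 5000 → 6400 → 8000 → 10000 → 12800 → 16000.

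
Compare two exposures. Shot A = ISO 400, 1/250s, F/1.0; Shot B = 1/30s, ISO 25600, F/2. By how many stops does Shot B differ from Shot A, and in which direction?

Aperture: f/1.0 → f/1.4 → f/2 — 2 stops narrower (darker).
Shutter speed: 1/250 → 1/125 → 1/60 → 1/30 — 3 stops longer (brighter).
ISO: 400 → 800 → 1600 → 3200 → 6400 → 12800 → 25600 — 6 stops higher (brighter).
Net: −2 +3 +6 = +7 stops.

7 stops brighter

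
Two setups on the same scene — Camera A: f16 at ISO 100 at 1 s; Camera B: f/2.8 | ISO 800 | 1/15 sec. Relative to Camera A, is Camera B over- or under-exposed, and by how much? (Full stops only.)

Aperture: f/16 → f/11 → f/8 → f/5.6 → f/4 → f/2.8 — 5 stops larger aperture (brighter).
Shutter speed: 1 → 1/2 → 1/4 → 1/8 → 1/15 — 4 stops shorter (darker).
ISO: 100 → 200 → 400 → 800 — 3 stops higher (brighter).
Net: +5 −4 +3 = +4 stops.

4 stops brighter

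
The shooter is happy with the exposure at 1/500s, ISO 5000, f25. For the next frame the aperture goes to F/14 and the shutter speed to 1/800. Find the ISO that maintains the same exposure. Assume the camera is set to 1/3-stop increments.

ISO 2500

Aperture: f/25 → f/22 → f/20 → f/18 → f/16 → f/14 — 1 2/3 stops larger aperture (brighter).
Shutter speed: 1/500 → 1/640 → 1/800 — 2/3 stop shorter (darker).
Net change so far: 1 stop brighter. Offset with the ISO: 5000 → 4000 → 3200 → 2500.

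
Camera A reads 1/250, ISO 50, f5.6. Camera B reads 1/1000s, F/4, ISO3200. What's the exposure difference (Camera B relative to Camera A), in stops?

Aperture: f/5.6 → f/4 — 1 stop wider (brighter).
Shutter speed: 1/250 → 1/500 → 1/1000 — 2 stops shorter (darker).
ISO: 50 → 100 → 200 → 400 → 800 → 1600 → 3200 — 6 stops raised (brighter).
Net: +1 −2 +6 = +5 stops.

5 stops brighter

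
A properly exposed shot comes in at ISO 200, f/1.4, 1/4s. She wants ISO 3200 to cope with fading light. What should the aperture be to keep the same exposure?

ISO: 200 → 400 → 800 → 1600 → 3200 — 4 stops raised (brighter).
Need 4 stops darker from the aperture: f/1.4 → f/2 → f/2.8 → f/4 → f/5.6.

f/5.6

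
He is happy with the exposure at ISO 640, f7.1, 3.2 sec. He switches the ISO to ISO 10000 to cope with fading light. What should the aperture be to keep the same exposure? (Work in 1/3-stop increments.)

ISO: 640 → 800 → 1000 → 1250 → 1600 → 2000 → 2500 → 3200 → 4000 → 5000 → 6400 → 8000 → 10000 — 4 stops higher (brighter).
Need 4 stops darker from the aperture: f/7.1 → f/8 → f/9 → f/10 → f/11 → f/13 → f/14 → f/16 → f/18 → f/20 → f/22 → f/25 → f/29.

f/29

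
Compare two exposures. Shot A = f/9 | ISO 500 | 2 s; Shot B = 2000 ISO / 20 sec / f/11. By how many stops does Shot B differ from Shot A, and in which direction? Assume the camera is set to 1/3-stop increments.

4 2/3 stops brighter

Aperture: f/9 → f/10 → f/11 — 2/3 stop stopped down (darker).
Shutter speed: 2 → 2.5 → 3.2 → 4 → 5 → 6 → 8 → 10 → 13 → 15 → 20 — 3 1/3 stops slower (brighter).
ISO: 500 → 640 → 800 → 1000 → 1250 → 1600 → 2000 — 2 stops higher (brighter).
Net: −2/3 +3 1/3 +2 = +4 2/3 stops.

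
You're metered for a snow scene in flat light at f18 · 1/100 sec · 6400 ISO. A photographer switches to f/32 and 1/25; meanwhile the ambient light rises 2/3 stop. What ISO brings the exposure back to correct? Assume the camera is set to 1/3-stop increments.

ISO 3200

Scene light: 2/3 stop brighter.
Aperture: f/18 → f/20 → f/22 → f/25 → f/29 → f/32 — 1 2/3 stops smaller aperture (darker).
Shutter speed: 1/100 → 1/80 → 1/60 → 1/50 → 1/40 → 1/30 → 1/25 — 2 stops longer (brighter).
Net so far: 1 stop brighter. ISO: 6400 → 5000 → 4000 → 3200.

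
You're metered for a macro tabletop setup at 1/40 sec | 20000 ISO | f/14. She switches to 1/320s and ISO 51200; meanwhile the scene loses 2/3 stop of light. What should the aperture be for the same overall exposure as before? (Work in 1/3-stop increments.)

f/6.3

Scene light: 2/3 stop darker.
Shutter speed: 1/40 → 1/50 → 1/60 → 1/80 → 1/100 → 1/125 → 1/160 → 1/200 → 1/250 → 1/320 — 3 stops shorter (darker).
ISO: 20000 → 25600 → 32000 → 40000 → 51200 — 1 1/3 stops higher (brighter).
Net so far: 2 1/3 stops darker. Aperture: f/14 → f/13 → f/11 → f/10 → f/9 → f/8 → f/7.1 → f/6.3.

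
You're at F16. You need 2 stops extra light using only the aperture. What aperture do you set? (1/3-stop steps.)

f/8

Aperture: f/16 → f/14 → f/13 → f/11 → f/10 → f/9 → f/8 — 2 stops wider (brighter).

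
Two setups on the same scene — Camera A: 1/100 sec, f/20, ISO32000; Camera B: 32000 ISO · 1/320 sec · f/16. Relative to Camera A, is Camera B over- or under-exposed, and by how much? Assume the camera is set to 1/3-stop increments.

Aperture: f/20 → f/18 → f/16 — 2/3 stop wider (brighter).
Shutter speed: 1/100 → 1/125 → 1/160 → 1/200 → 1/250 → 1/320 — 1 2/3 stops faster (darker).
ISO: unchanged.
Net: +2/3 −1 2/3 = −1 stop.

1 stop darker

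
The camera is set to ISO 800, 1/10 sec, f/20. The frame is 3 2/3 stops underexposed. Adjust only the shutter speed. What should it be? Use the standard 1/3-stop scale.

1.3 s

Underexposed by 3 2/3 stops → need 3 2/3 stops brighter.
Shutter speed: 1/10 → 1/8 → 1/6 → 1/5 → 1/4 → 0.3 → 0.4 → 0.5 → 0.6 → 0.8 → 1 → 1.3.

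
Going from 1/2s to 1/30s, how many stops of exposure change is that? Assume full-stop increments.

4 stops

1/2 → 1/4 → 1/8 → 1/15 → 1/30 — count the steps: 4 stops.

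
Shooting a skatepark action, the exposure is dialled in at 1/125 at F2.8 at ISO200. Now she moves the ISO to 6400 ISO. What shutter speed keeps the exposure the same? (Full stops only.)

1/4000s

ISO: 200 → 400 → 800 → 1600 → 3200 → 6400 — 5 stops higher (brighter).
Need 5 stops darker from the shutter speed: 1/125 → 1/250 → 1/500 → 1/1000 → 1/2000 → 1/4000.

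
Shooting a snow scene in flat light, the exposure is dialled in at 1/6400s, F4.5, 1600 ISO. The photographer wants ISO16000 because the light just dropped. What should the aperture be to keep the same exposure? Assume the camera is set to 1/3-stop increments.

ISO: 1600 → 2000 → 2500 → 3200 → 4000 → 5000 → 6400 → 8000 → 10000 → 12800 → 16000 — 3 1/3 stops higher (brighter).
Need 3 1/3 stops darker from the aperture: f/4.5 → f/5 → f/5.6 → f/6.3 → f/7.1 → f/8 → f/9 → f/10 → f/11 → f/13 → f/14.

f/14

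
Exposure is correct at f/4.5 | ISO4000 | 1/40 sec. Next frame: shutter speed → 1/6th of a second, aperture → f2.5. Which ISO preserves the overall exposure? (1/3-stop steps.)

Shutter speed: 1/40 → 1/30 → 1/25 → 1/20 → 1/15 → 1/13 → 1/10 → 1/8 → 1/6 — 2 2/3 stops slower (brighter).
Aperture: f/4.5 → f/4 → f/3.5 → f/3.2 → f/2.8 → f/2.5 — 1 2/3 stops opened up (brighter).
Net change so far: 4 1/3 stops brighter. Offset with the ISO: 4000 → 3200 → 2500 → 2000 → 1600 → 1250 → 1000 → 800 → 640 → 500 → 400 → 320 → 250 → 200.

ISO 200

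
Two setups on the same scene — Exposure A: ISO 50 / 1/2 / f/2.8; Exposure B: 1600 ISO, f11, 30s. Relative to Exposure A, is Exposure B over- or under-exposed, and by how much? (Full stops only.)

Aperture: f/2.8 → f/4 → f/5.6 → f/8 → f/11 — 4 stops narrower (darker).
Shutter speed: 1/2 → 1 → 2 → 4 → 8 → 15 → 30 — 6 stops longer (brighter).
ISO: 50 → 100 → 200 → 400 → 800 → 1600 — 5 stops raised (brighter).
Net: −4 +6 +5 = +7 stops.

7 stops brighter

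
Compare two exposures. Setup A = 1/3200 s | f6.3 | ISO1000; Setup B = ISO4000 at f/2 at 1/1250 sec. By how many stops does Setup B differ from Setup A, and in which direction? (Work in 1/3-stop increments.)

Aperture: f/6.3 → f/5.6 → f/5 → f/4.5 → f/4 → f/3.5 → f/3.2 → f/2.8 → f/2.5 → f/2.2 → f/2 — 3 1/3 stops opened up (brighter).
Shutter speed: 1/3200 → 1/2500 → 1/2000 → 1/1600 → 1/1250 — 1 1/3 stops longer (brighter).
ISO: 1000 → 1250 → 1600 → 2000 → 2500 → 3200 → 4000 — 2 stops higher (brighter).
Net: +3 1/3 +1 1/3 +2 = +6 2/3 stops.

6 2/3 stops brighter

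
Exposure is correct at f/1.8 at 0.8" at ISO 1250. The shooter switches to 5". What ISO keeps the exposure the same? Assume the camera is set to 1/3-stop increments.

Shutter speed: 0.8 → 1 → 1.3 → 1.6 → 2 → 2.5 → 3.2 → 4 → 5 — 2 2/3 stops longer (brighter).
Need 2 2/3 stops darker from the ISO: 1250 → 1000 → 800 → 640 → 500 → 400 → 320 → 250 → 200.

ISO 200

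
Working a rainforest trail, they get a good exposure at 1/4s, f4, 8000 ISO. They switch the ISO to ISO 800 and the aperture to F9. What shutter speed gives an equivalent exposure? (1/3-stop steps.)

13 s

ISO: 8000 → 6400 → 5000 → 4000 → 3200 → 2500 → 2000 → 1600 → 1250 → 1000 → 800 — 3 1/3 stops dropped (darker).
Aperture: f/4 → f/4.5 → f/5 → f/5.6 → f/6.3 → f/7.1 → f/8 → f/9 — 2 1/3 stops narrower (darker).
Net change so far: 5 2/3 stops darker. Offset with the shutter speed: 1/4 → 0.3 → 0.4 → 0.5 → 0.6 → 0.8 → 1 → 1.3 → 1.6 → 2 → 2.5 → 3.2 → 4 → 5 → 6 → 8 → 10 → 13.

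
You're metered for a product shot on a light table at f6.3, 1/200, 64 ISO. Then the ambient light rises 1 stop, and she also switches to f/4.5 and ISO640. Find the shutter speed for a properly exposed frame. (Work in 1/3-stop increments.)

1/8000s

Scene light: 1 stop brighter.
Aperture: f/6.3 → f/5.6 → f/5 → f/4.5 — 1 stop larger aperture (brighter).
ISO: 64 → 80 → 100 → 125 → 160 → 200 → 250 → 320 → 400 → 500 → 640 — 3 1/3 stops raised (brighter).
Net so far: 5 1/3 stops brighter. Shutter speed: 1/200 → 1/250 → 1/320 → 1/400 → 1/500 → 1/640 → 1/800 → 1/1000 → 1/1250 → 1/1600 → 1/2000 → 1/2500 → 1/3200 → 1/4000 → 1/5000 → 1/6400 → 1/8000.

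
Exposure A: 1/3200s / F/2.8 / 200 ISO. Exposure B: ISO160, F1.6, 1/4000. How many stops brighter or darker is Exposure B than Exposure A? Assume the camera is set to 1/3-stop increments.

1 stop brighter

Aperture: f/2.8 → f/2.5 → f/2.2 → f/2 → f/1.8 → f/1.6 — 1 2/3 stops wider (brighter).
Shutter speed: 1/3200 → 1/4000 — 1/3 stop shorter (darker).
ISO: 200 → 160 — 1/3 stop dropped (darker).
Net: +1 2/3 −1/3 −1/3 = +1 stop.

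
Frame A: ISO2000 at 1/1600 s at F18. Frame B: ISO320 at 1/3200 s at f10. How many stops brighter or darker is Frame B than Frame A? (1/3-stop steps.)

2 stops darker

Aperture: f/18 → f/16 → f/14 → f/13 → f/11 → f/10 — 1 2/3 stops opened up (brighter).
Shutter speed: 1/1600 → 1/2000 → 1/2500 → 1/3200 — 1 stop faster (darker).
ISO: 2000 → 1600 → 1250 → 1000 → 800 → 640 → 500 → 400 → 320 — 2 2/3 stops dropped (darker).
Net: +1 2/3 −1 −2 2/3 = −2 stops.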